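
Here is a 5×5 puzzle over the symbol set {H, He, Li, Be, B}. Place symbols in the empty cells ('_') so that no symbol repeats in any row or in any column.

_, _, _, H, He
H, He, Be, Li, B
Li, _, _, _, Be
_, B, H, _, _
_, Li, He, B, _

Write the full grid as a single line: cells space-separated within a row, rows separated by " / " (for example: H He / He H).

B Be Li H He / H He Be Li B / Li H B He Be / He B H Be Li / Be Li He B H

At row 1, column 2: row 1 has {H,He}; column 2 has {He,Li,B}; that leaves Be.
At row 3, column 2: row 3 has {Li,Be}; column 2 has {He,Li,Be,B}; that leaves H.
At row 3, column 3: row 3 has {H,Li,Be}; column 3 has {H,He,Be}; that leaves B.
At row 3, column 4: row 3 has {H,Li,Be,B}; column 4 has {H,Li,B}; that leaves He.
At row 4, column 4: row 4 has {H,B}; column 4 has {H,He,Li,B}; that leaves Be.
At row 4, column 5: row 4 has {H,Be,B}; column 5 has {He,Be,B}; that leaves Li.
At row 5, column 1: row 5 has {He,Li,B}; column 1 has {H,Li}; that leaves Be.
At row 5, column 5: row 5 has {He,Li,Be,B}; column 5 has {He,Li,Be,B}; that leaves H.
At row 1, column 1: row 1 has {H,He,Be}; column 1 has {H,Li,Be}; that leaves B.
At row 1, column 3: row 1 has {H,He,Be,B}; column 3 has {H,He,Be,B}; that leaves Li.
At row 4, column 1: row 4 has {H,Li,Be,B}; column 1 has {H,Li,Be,B}; that leaves He.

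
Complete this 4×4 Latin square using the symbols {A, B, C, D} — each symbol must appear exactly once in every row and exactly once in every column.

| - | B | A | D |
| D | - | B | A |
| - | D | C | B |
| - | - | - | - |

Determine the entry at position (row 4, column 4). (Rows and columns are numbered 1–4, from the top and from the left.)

(r1,c1) = C
(r2,c2) = C
(r3,c1) = A
(r4,c1) = B
(r4,c2) = A
(r4,c3) = D
(r4,c4) = C

C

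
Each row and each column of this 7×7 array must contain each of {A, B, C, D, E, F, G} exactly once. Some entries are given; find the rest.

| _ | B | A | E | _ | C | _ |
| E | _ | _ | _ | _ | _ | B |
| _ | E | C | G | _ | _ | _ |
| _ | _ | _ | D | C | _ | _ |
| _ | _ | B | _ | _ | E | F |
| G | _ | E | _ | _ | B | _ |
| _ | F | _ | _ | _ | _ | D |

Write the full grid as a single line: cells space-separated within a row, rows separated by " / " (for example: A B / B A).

row 1 has {A,B,C,E}; column 7 has {B,D,F} — only G is left for (r1,c7).
row 3 has {C,E,G}; column 7 has {B,D,F,G} — only A is left for (r3,c7).
row 4 has {C,D}; column 7 has {A,B,D,F,G} — only E is left for (r4,c7).
row 6 has {B,E,G}; column 7 has {A,B,D,E,F,G} — only C is left for (r6,c7).
row 7 has {D,F}; column 3 has {A,B,C,E} — only G is left for (r7,c3).
row 7 has {D,F,G}; column 6 has {B,C,E} — only A is left for (r7,c6).
row 4 has {C,D,E}; column 3 has {A,B,C,E,G} — only F is left for (r4,c3).
row 4 has {C,D,E,F}; column 6 has {A,B,C,E} — only G is left for (r4,c6).
row 2 has {B,E}; column 3 has {A,B,C,E,F,G} — only D is left for (r2,c3).
row 2 has {B,D,E}; column 6 has {A,B,C,E,G} — only F is left for (r2,c6).
row 3 has {A,C,E,G}; column 6 has {A,B,C,E,F,G} — only D is left for (r3,c6).
row 4 has {C,D,E,F,G}; column 2 has {B,E,F} — only A is left for (r4,c2).
row 6 has {B,C,E,G}; column 2 has {A,B,E,F} — only D is left for (r6,c2).
row 4 has {A,C,D,E,F,G}; column 1 has {E,G} — only B is left for (r4,c1).
row 7 has {A,D,F,G}; column 1 has {B,E,G} — only C is left for (r7,c1).
row 7 has {A,C,D,F,G}; column 4 has {D,E,G} — only B is left for (r7,c4).
row 7 has {A,B,C,D,F,G}; column 5 has {C} — only E is left for (r7,c5).
row 3 has {A,C,D,E,G}; column 1 has {B,C,E,G} — only F is left for (r3,c1).
row 3 has {A,C,D,E,F,G}; column 5 has {C,E} — only B is left for (r3,c5).
row 1 has {A,B,C,E,G}; column 1 has {B,C,E,F,G} — only D is left for (r1,c1).
row 1 has {A,B,C,D,E,G}; column 5 has {B,C,E} — only F is left for (r1,c5).
row 5 has {B,E,F}; column 1 has {B,C,D,E,F,G} — only A is left for (r5,c1).
row 5 has {A,B,E,F}; column 4 has {B,D,E,G} — only C is left for (r5,c4).
row 6 has {B,C,D,E,G}; column 5 has {B,C,E,F} — only A is left for (r6,c5).
row 2 has {B,D,E,F}; column 4 has {B,C,D,E,G} — only A is left for (r2,c4).
row 2 has {A,B,D,E,F}; column 5 has {A,B,C,E,F} — only G is left for (r2,c5).
row 5 has {A,B,C,E,F}; column 2 has {A,B,D,E,F} — only G is left for (r5,c2).
row 5 has {A,B,C,E,F,G}; column 5 has {A,B,C,E,F,G} — only D is left for (r5,c5).
row 6 has {A,B,C,D,E,G}; column 4 has {A,B,C,D,E,G} — only F is left for (r6,c4).
row 2 has {A,B,D,E,F,G}; column 2 has {A,B,D,E,F,G} — only C is left for (r2,c2).

D B A E F C G / E C D A G F B / F E C G B D A / B A F D C G E / A G B C D E F / G D E F A B C / C F G B E A D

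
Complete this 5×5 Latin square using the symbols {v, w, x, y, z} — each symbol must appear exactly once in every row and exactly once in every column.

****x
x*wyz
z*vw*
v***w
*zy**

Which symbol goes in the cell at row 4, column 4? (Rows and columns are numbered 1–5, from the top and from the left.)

z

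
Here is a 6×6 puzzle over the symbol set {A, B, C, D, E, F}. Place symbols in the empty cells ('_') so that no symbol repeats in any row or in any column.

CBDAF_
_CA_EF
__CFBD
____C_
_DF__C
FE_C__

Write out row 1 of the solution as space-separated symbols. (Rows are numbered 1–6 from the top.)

(r1,c6) = E

C B D A F E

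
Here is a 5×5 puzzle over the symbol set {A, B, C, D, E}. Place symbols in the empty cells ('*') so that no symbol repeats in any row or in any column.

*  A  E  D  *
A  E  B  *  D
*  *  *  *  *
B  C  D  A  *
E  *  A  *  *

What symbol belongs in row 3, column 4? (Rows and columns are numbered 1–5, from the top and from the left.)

(r1,c1): row 1 has {A,D,E}; column 1 has {A,B,E}, so it must be C.
(r1,c5): row 1 has {A,C,D,E}; column 5 has {D}, so it must be B.
(r2,c4): row 2 has {A,B,D,E}; column 4 has {A,D}, so it must be C.
(r3,c1): row 3 is empty so far; column 1 has {A,B,C,E}, so it must be D.
(r3,c2): row 3 has {D}; column 2 has {A,C,E}, so it must be B.
(r3,c3): row 3 has {B,D}; column 3 has {A,B,D,E}, so it must be C.
(r3,c4): row 3 has {B,C,D}; column 4 has {A,C,D}, so it must be E.

E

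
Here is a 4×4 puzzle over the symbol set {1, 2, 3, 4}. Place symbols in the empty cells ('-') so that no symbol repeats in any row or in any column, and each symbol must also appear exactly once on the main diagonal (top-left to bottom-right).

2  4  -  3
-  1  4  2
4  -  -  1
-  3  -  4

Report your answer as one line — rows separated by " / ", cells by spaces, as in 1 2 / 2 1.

2 4 1 3 / 3 1 4 2 / 4 2 3 1 / 1 3 2 4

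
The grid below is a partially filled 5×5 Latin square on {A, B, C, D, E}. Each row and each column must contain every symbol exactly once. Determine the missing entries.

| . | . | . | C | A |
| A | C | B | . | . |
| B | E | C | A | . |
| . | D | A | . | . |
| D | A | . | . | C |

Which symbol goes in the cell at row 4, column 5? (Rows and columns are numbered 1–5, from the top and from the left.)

row 1 has {A,C}; column 1 has {A,B,D} — only E is left for (r1,c1).
row 1 has {A,C,E}; column 2 has {A,C,D,E} — only B is left for (r1,c2).
row 1 has {A,B,C,E}; column 3 has {A,B,C} — only D is left for (r1,c3).
row 3 has {A,B,C,E}; column 5 has {A,C} — only D is left for (r3,c5).
row 4 has {A,D}; column 1 has {A,B,D,E} — only C is left for (r4,c1).
row 5 has {A,C,D}; column 3 has {A,B,C,D} — only E is left for (r5,c3).
row 5 has {A,C,D,E}; column 4 has {A,C} — only B is left for (r5,c4).
row 2 has {A,B,C}; column 5 has {A,C,D} — only E is left for (r2,c5).
row 4 has {A,C,D}; column 4 has {A,B,C} — only E is left for (r4,c4).
row 4 has {A,C,D,E}; column 5 has {A,C,D,E} — only B is left for (r4,c5).

B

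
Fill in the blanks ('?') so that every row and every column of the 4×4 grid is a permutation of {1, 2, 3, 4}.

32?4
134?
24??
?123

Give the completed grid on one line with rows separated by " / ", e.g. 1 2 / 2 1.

3 2 1 4 / 1 3 4 2 / 2 4 3 1 / 4 1 2 3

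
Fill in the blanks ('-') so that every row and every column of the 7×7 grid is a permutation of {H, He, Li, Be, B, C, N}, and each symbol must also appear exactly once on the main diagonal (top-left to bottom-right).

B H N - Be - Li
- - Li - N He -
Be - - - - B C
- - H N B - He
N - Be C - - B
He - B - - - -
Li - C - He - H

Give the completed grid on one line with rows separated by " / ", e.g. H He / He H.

B H N He Be C Li / H C Li B N He Be / Be N He Li H B C / C Be H N B Li He / N He Be C Li H B / He Li B H C Be N / Li B C Be He N H

(r1,c4): row 1 has {H,Li,Be,B,N}; column 4 has {C,N}, so it must be He.
(r1,c6): row 1 has {H,He,Li,Be,B,N}; column 6 has {He,B}, so it must be C.
(r2,c7): row 2 has {He,Li,N}; column 7 has {H,He,Li,B,C}, so it must be Be.
(r3,c3): row 3 has {Be,B,C}; column 3 has {H,Li,Be,B,C,N}; the diagonal has {H,B,N}, so it must be He.
(r4,c1): row 4 has {H,He,B,N}; column 1 has {He,Li,Be,B,N}, so it must be C.
(r5,c5): row 5 has {Be,B,C,N}; column 5 has {He,Be,B,N}; the diagonal has {H,He,B,N}, so it must be Li.
(r5,c6): row 5 has {Li,Be,B,C,N}; column 6 has {He,B,C}, so it must be H.
(r6,c6): row 6 has {He,B}; column 6 has {H,He,B,C}; the diagonal has {H,He,Li,B,N}, so it must be Be.
(r6,c7): row 6 has {He,Be,B}; column 7 has {H,He,Li,Be,B,C}, so it must be N.
(r7,c6): row 7 has {H,He,Li,C}; column 6 has {H,He,Be,B,C}, so it must be N.
(r2,c1): row 2 has {He,Li,Be,N}; column 1 has {He,Li,Be,B,C,N}, so it must be H.
(r2,c2): row 2 has {H,He,Li,Be,N}; column 2 has {H}; the diagonal has {H,He,Li,Be,B,N}, so it must be C.
(r2,c4): row 2 has {H,He,Li,Be,C,N}; column 4 has {He,C,N}, so it must be B.
(r3,c5): row 3 has {He,Be,B,C}; column 5 has {He,Li,Be,B,N}, so it must be H.
(r4,c6): row 4 has {H,He,B,C,N}; column 6 has {H,He,Be,B,C,N}, so it must be Li.
(r5,c2): row 5 has {H,Li,Be,B,C,N}; column 2 has {H,C}, so it must be He.
(r6,c2): row 6 has {He,Be,B,N}; column 2 has {H,He,C}, so it must be Li.
(r6,c4): row 6 has {He,Li,Be,B,N}; column 4 has {He,B,C,N}, so it must be H.
(r6,c5): row 6 has {H,He,Li,Be,B,N}; column 5 has {H,He,Li,Be,B,N}, so it must be C.
(r7,c4): row 7 has {H,He,Li,C,N}; column 4 has {H,He,B,C,N}, so it must be Be.
(r3,c2): row 3 has {H,He,Be,B,C}; column 2 has {H,He,Li,C}, so it must be N.
(r3,c4): row 3 has {H,He,Be,B,C,N}; column 4 has {H,He,Be,B,C,N}, so it must be Li.
(r4,c2): row 4 has {H,He,Li,B,C,N}; column 2 has {H,He,Li,C,N}, so it must be Be.
(r7,c2): row 7 has {H,He,Li,Be,C,N}; column 2 has {H,He,Li,Be,C,N}, so it must be B.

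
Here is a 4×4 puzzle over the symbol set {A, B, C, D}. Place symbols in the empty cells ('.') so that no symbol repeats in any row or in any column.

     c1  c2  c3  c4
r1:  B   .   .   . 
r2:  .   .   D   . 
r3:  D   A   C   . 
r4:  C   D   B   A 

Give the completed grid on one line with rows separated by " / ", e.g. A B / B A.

B C A D / A B D C / D A C B / C D B A

row 1 has {B}; column 2 has {A,D} — only C is left for (r1,c2).
row 1 has {B,C}; column 3 has {B,C,D} — only A is left for (r1,c3).
row 1 has {A,B,C}; column 4 has {A} — only D is left for (r1,c4).
row 2 has {D}; column 1 has {B,C,D} — only A is left for (r2,c1).
row 2 has {A,D}; column 2 has {A,C,D} — only B is left for (r2,c2).
row 2 has {A,B,D}; column 4 has {A,D} — only C is left for (r2,c4).
row 3 has {A,C,D}; column 4 has {A,C,D} — only B is left for (r3,c4).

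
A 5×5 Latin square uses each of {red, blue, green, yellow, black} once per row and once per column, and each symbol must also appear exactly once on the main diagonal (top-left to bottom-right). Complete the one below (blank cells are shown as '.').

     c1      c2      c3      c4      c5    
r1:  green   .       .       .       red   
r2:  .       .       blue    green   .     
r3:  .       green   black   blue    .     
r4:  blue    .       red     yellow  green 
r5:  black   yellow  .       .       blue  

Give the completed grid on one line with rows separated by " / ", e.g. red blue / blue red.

(r1,c3): row 1 has {red,green}; column 3 has {red,blue,black}, so it must be yellow.
(r1,c4): row 1 has {red,green,yellow}; column 4 has {blue,green,yellow}, so it must be black.
(r2,c2): row 2 has {blue,green}; column 2 has {green,yellow}; the diagonal has {blue,green,yellow,black}, so it must be red.
(r3,c5): row 3 has {blue,green,black}; column 5 has {red,blue,green}, so it must be yellow.
(r4,c2): row 4 has {red,blue,green,yellow}; column 2 has {red,green,yellow}, so it must be black.
(r5,c3): row 5 has {blue,yellow,black}; column 3 has {red,blue,yellow,black}, so it must be green.
(r5,c4): row 5 has {blue,green,yellow,black}; column 4 has {blue,green,yellow,black}, so it must be red.
(r1,c2): row 1 has {red,green,yellow,black}; column 2 has {red,green,yellow,black}, so it must be blue.
(r2,c1): row 2 has {red,blue,green}; column 1 has {blue,green,black}, so it must be yellow.
(r2,c5): row 2 has {red,blue,green,yellow}; column 5 has {red,blue,green,yellow}, so it must be black.
(r3,c1): row 3 has {blue,green,yellow,black}; column 1 has {blue,green,yellow,black}, so it must be red.

green blue yellow black red / yellow red blue green black / red green black blue yellow / blue black red yellow green / black yellow green red blue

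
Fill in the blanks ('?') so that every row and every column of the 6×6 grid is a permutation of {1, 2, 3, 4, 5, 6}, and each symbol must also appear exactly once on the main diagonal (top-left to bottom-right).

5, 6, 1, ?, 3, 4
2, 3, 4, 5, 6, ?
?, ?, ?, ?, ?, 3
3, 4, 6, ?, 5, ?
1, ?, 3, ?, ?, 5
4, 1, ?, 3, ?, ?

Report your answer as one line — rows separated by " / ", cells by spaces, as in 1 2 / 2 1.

(r1,c4) = 2
(r2,c6) = 1
(r3,c1) = 6
(r3,c3) = 2
(r4,c4) = 1
(r4,c6) = 2
(r5,c2) = 2
(r5,c5) = 4
(r6,c3) = 5
(r6,c5) = 2
(r6,c6) = 6
(r3,c2) = 5
(r3,c4) = 4
(r3,c5) = 1
(r5,c4) = 6

5 6 1 2 3 4 / 2 3 4 5 6 1 / 6 5 2 4 1 3 / 3 4 6 1 5 2 / 1 2 3 6 4 5 / 4 1 5 3 2 6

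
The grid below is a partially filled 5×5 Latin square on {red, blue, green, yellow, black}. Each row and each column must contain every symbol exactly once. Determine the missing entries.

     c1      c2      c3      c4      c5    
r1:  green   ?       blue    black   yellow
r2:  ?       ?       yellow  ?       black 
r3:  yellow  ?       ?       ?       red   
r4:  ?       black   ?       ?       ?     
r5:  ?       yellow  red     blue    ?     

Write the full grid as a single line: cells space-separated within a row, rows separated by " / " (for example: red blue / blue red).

(r1,c2) = red
(r3,c4) = green
(r4,c3) = green
(r4,c5) = blue
(r5,c1) = black
(r5,c5) = green
(r2,c4) = red
(r3,c2) = blue
(r3,c3) = black
(r4,c1) = red
(r4,c4) = yellow
(r2,c1) = blue
(r2,c2) = green

green red blue black yellow / blue green yellow red black / yellow blue black green red / red black green yellow blue / black yellow red blue green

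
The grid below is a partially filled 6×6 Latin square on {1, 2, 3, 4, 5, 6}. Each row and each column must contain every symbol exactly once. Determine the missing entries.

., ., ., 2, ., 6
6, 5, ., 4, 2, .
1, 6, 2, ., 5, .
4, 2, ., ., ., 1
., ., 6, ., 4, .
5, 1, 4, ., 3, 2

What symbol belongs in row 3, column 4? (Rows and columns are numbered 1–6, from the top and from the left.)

3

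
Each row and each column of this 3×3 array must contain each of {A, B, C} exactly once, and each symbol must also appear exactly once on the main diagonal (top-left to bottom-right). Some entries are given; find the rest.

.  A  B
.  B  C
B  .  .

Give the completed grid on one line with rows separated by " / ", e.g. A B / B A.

At row 1, column 1: row 1 has {A,B}; column 1 has {B}; the diagonal has {B}; that leaves C.
At row 2, column 1: row 2 has {B,C}; column 1 has {B,C}; that leaves A.
At row 3, column 2: row 3 has {B}; column 2 has {A,B}; that leaves C.
At row 3, column 3: row 3 has {B,C}; column 3 has {B,C}; the diagonal has {B,C}; that leaves A.

C A B / A B C / B C A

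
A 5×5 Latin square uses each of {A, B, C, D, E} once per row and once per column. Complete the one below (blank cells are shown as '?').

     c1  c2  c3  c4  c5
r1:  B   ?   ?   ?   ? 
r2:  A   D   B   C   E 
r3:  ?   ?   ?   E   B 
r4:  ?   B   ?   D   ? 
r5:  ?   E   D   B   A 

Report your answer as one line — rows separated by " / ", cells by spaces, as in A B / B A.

B C E A D / A D B C E / D A C E B / E B A D C / C E D B A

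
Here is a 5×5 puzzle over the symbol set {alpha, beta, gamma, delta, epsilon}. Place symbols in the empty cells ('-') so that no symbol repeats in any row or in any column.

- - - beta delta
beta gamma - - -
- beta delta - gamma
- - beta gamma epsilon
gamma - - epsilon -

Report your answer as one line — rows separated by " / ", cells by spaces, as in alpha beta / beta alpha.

alpha epsilon gamma beta delta / beta gamma epsilon delta alpha / epsilon beta delta alpha gamma / delta alpha beta gamma epsilon / gamma delta alpha epsilon beta

(r2,c5) = alpha
(r3,c4) = alpha
(r5,c3) = alpha
(r5,c5) = beta
(r2,c3) = epsilon
(r2,c4) = delta
(r3,c1) = epsilon
(r5,c2) = delta
(r1,c1) = alpha
(r1,c2) = epsilon
(r1,c3) = gamma
(r4,c1) = delta
(r4,c2) = alpha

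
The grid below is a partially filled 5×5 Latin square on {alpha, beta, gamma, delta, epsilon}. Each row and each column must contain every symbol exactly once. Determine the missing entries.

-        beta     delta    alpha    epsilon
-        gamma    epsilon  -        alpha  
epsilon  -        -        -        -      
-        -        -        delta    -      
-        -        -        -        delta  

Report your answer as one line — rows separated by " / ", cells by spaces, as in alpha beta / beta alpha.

gamma beta delta alpha epsilon / delta gamma epsilon beta alpha / epsilon delta alpha gamma beta / alpha epsilon beta delta gamma / beta alpha gamma epsilon delta

(r1,c1) = gamma
(r2,c4) = beta
(r3,c4) = gamma
(r3,c5) = beta
(r4,c5) = gamma
(r5,c4) = epsilon
(r2,c1) = delta
(r3,c3) = alpha
(r4,c3) = beta
(r5,c2) = alpha
(r5,c3) = gamma
(r3,c2) = delta
(r4,c1) = alpha
(r4,c2) = epsilon
(r5,c1) = beta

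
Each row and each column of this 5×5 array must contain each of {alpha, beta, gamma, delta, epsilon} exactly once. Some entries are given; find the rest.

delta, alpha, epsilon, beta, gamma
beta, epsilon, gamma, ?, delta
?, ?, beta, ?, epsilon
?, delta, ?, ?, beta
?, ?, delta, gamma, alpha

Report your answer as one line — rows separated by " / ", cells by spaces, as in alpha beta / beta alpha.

delta alpha epsilon beta gamma / beta epsilon gamma alpha delta / alpha gamma beta delta epsilon / gamma delta alpha epsilon beta / epsilon beta delta gamma alpha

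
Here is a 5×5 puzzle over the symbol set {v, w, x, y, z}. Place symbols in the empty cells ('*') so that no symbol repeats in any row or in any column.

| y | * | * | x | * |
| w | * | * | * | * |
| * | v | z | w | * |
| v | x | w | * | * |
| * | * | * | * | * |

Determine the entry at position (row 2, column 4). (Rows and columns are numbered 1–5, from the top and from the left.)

z

At row 1, column 3: row 1 has {x,y}; column 3 has {w,z}; that leaves v.
At row 3, column 1: row 3 has {v,w,z}; column 1 has {v,w,y}; that leaves x.
At row 3, column 5: row 3 has {v,w,x,z}; column 5 is empty so far; that leaves y.
At row 4, column 5: row 4 has {v,w,x}; column 5 has {y}; that leaves z.
At row 5, column 1: row 5 is empty so far; column 1 has {v,w,x,y}; that leaves z.
At row 1, column 5: row 1 has {v,x,y}; column 5 has {y,z}; that leaves w.
At row 4, column 4: row 4 has {v,w,x,z}; column 4 has {w,x}; that leaves y.
At row 5, column 4: row 5 has {z}; column 4 has {w,x,y}; that leaves v.
At row 5, column 5: row 5 has {v,z}; column 5 has {w,y,z}; that leaves x.
At row 1, column 2: row 1 has {v,w,x,y}; column 2 has {v,x}; that leaves z.
At row 2, column 2: row 2 has {w}; column 2 has {v,x,z}; that leaves y.
At row 2, column 3: row 2 has {w,y}; column 3 has {v,w,z}; that leaves x.
At row 2, column 4: row 2 has {w,x,y}; column 4 has {v,w,x,y}; that leaves z.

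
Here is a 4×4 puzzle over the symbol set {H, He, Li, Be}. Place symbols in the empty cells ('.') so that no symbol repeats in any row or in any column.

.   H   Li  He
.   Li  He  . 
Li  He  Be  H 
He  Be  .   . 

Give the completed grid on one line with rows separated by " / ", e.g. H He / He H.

Be H Li He / H Li He Be / Li He Be H / He Be H Li

(r1,c1) = Be
(r2,c1) = H
(r2,c4) = Be
(r4,c3) = H
(r4,c4) = Li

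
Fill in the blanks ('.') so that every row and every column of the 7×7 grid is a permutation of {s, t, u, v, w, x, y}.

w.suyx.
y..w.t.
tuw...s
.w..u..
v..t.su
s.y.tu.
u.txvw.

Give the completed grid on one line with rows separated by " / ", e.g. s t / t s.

w t s u y x v / y v u w s t x / t u w y x v s / x w v s u y t / v y x t w s u / s x y v t u w / u s t x v w y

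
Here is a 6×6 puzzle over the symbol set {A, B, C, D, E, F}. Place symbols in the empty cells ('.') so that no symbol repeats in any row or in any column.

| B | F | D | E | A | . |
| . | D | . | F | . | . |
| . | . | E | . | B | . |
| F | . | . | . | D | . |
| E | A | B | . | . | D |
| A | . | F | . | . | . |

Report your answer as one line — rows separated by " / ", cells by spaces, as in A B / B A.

B F D E A C / C D A F E B / D C E A B F / F E C B D A / E A B C F D / A B F D C E

(r1,c6) = C
(r2,c1) = C
(r2,c3) = A
(r2,c5) = E
(r2,c6) = B
(r3,c1) = D
(r3,c2) = C
(r3,c4) = A
(r3,c6) = F
(r4,c3) = C
(r4,c4) = B
(r5,c4) = C
(r5,c5) = F
(r6,c4) = D
(r6,c5) = C
(r6,c6) = E
(r4,c2) = E
(r4,c6) = A
(r6,c2) = B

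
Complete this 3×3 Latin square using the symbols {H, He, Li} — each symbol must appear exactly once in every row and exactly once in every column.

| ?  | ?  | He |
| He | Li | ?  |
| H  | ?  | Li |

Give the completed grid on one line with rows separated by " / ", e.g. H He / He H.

(r1,c1): row 1 has {He}; column 1 has {H,He}, so it must be Li.
(r1,c2): row 1 has {He,Li}; column 2 has {Li}, so it must be H.
(r2,c3): row 2 has {He,Li}; column 3 has {He,Li}, so it must be H.
(r3,c2): row 3 has {H,Li}; column 2 has {H,Li}, so it must be He.

Li H He / He Li H / H He Li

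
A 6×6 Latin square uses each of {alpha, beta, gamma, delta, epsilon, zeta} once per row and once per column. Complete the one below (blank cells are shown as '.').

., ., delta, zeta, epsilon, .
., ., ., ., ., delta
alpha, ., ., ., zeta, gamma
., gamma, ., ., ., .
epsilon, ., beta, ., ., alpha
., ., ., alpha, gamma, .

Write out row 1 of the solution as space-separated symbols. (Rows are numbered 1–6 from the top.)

gamma alpha delta zeta epsilon beta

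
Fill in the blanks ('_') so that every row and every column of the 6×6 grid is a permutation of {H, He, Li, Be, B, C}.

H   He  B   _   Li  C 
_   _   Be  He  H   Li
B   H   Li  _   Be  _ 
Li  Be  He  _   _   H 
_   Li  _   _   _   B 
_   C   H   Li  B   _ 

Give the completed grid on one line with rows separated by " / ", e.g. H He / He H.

Cell (r1,c4): row 1 has {H,He,Li,B,C}; column 4 has {He,Li} → Be.
Cell (r2,c1): row 2 has {H,He,Li,Be}; column 1 has {H,Li,B} → C.
Cell (r2,c2): row 2 has {H,He,Li,Be,C}; column 2 has {H,He,Li,Be,C} → B.
Cell (r3,c4): row 3 has {H,Li,Be,B}; column 4 has {He,Li,Be} → C.
Cell (r3,c6): row 3 has {H,Li,Be,B,C}; column 6 has {H,Li,B,C} → He.
Cell (r4,c4): row 4 has {H,He,Li,Be}; column 4 has {He,Li,Be,C} → B.
Cell (r4,c5): row 4 has {H,He,Li,Be,B}; column 5 has {H,Li,Be,B} → C.
Cell (r5,c3): row 5 has {Li,B}; column 3 has {H,He,Li,Be,B} → C.
Cell (r5,c4): row 5 has {Li,B,C}; column 4 has {He,Li,Be,B,C} → H.
Cell (r5,c5): row 5 has {H,Li,B,C}; column 5 has {H,Li,Be,B,C} → He.
Cell (r6,c6): row 6 has {H,Li,B,C}; column 6 has {H,He,Li,B,C} → Be.
Cell (r5,c1): row 5 has {H,He,Li,B,C}; column 1 has {H,Li,B,C} → Be.
Cell (r6,c1): row 6 has {H,Li,Be,B,C}; column 1 has {H,Li,Be,B,C} → He.

H He B Be Li C / C B Be He H Li / B H Li C Be He / Li Be He B C H / Be Li C H He B / He C H Li B Be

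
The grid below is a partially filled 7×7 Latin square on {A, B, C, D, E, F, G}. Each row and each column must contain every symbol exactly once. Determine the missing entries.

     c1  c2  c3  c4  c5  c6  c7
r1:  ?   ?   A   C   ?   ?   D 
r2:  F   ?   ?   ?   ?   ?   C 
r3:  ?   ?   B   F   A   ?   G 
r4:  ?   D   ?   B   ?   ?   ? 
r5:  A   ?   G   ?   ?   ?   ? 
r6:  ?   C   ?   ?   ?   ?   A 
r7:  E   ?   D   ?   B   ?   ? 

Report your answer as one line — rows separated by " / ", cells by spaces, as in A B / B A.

(r2,c3) = E
(r3,c2) = E
(r6,c3) = F
(r7,c7) = F
(r4,c3) = C
(r4,c7) = E
(r5,c7) = B
(r4,c1) = G
(r4,c5) = F
(r4,c6) = A
(r5,c2) = F
(r1,c1) = B
(r1,c2) = G
(r1,c5) = E
(r1,c6) = F
(r6,c1) = D
(r6,c5) = G
(r7,c2) = A
(r7,c4) = G
(r7,c6) = C
(r2,c2) = B
(r2,c5) = D
(r2,c6) = G
(r3,c1) = C
(r3,c6) = D
(r5,c5) = C
(r5,c6) = E
(r6,c4) = E
(r6,c6) = B
(r2,c4) = A
(r5,c4) = D

B G A C E F D / F B E A D G C / C E B F A D G / G D C B F A E / A F G D C E B / D C F E G B A / E A D G B C F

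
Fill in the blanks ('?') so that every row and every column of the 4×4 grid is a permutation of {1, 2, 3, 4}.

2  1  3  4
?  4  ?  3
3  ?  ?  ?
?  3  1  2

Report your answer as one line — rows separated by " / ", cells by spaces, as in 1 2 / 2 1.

2 1 3 4 / 1 4 2 3 / 3 2 4 1 / 4 3 1 2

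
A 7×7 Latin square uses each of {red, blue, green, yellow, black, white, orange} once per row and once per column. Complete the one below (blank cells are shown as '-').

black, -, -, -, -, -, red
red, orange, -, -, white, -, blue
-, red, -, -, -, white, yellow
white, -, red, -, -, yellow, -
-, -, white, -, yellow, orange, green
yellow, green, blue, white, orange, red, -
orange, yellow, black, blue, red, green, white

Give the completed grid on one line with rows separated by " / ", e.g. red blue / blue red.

black white yellow orange green blue red / red orange green yellow white black blue / green red orange black blue white yellow / white blue red green black yellow orange / blue black white red yellow orange green / yellow green blue white orange red black / orange yellow black blue red green white

(r1,c6): row 1 has {red,black}; column 6 has {red,green,yellow,white,orange}, so it must be blue.
(r2,c6): row 2 has {red,blue,white,orange}; column 6 has {red,blue,green,yellow,white,orange}, so it must be black.
(r5,c1): row 5 has {green,yellow,white,orange}; column 1 has {red,yellow,black,white,orange}, so it must be blue.
(r5,c2): row 5 has {blue,green,yellow,white,orange}; column 2 has {red,green,yellow,orange}, so it must be black.
(r5,c4): row 5 has {blue,green,yellow,black,white,orange}; column 4 has {blue,white}, so it must be red.
(r6,c7): row 6 has {red,blue,green,yellow,white,orange}; column 7 has {red,blue,green,yellow,white}, so it must be black.
(r1,c2): row 1 has {red,blue,black}; column 2 has {red,green,yellow,black,orange}, so it must be white.
(r1,c5): row 1 has {red,blue,black,white}; column 5 has {red,yellow,white,orange}, so it must be green.
(r3,c1): row 3 has {red,yellow,white}; column 1 has {red,blue,yellow,black,white,orange}, so it must be green.
(r3,c3): row 3 has {red,green,yellow,white}; column 3 has {red,blue,black,white}, so it must be orange.
(r3,c4): row 3 has {red,green,yellow,white,orange}; column 4 has {red,blue,white}, so it must be black.
(r3,c5): row 3 has {red,green,yellow,black,white,orange}; column 5 has {red,green,yellow,white,orange}, so it must be blue.
(r4,c2): row 4 has {red,yellow,white}; column 2 has {red,green,yellow,black,white,orange}, so it must be blue.
(r4,c5): row 4 has {red,blue,yellow,white}; column 5 has {red,blue,green,yellow,white,orange}, so it must be black.
(r4,c7): row 4 has {red,blue,yellow,black,white}; column 7 has {red,blue,green,yellow,black,white}, so it must be orange.
(r1,c3): row 1 has {red,blue,green,black,white}; column 3 has {red,blue,black,white,orange}, so it must be yellow.
(r1,c4): row 1 has {red,blue,green,yellow,black,white}; column 4 has {red,blue,black,white}, so it must be orange.
(r2,c3): row 2 has {red,blue,black,white,orange}; column 3 has {red,blue,yellow,black,white,orange}, so it must be green.
(r2,c4): row 2 has {red,blue,green,black,white,orange}; column 4 has {red,blue,black,white,orange}, so it must be yellow.
(r4,c4): row 4 has {red,blue,yellow,black,white,orange}; column 4 has {red,blue,yellow,black,white,orange}, so it must be green.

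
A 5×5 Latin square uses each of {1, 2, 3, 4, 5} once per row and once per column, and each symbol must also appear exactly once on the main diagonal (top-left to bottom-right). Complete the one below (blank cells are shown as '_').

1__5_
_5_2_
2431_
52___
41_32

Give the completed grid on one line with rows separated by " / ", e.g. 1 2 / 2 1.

(r1,c2): row 1 has {1,5}; column 2 has {1,2,4,5}, so it must be 3.
(r1,c5): row 1 has {1,3,5}; column 5 has {2}, so it must be 4.
(r2,c1): row 2 has {2,5}; column 1 has {1,2,4,5}, so it must be 3.
(r2,c5): row 2 has {2,3,5}; column 5 has {2,4}, so it must be 1.
(r3,c5): row 3 has {1,2,3,4}; column 5 has {1,2,4}, so it must be 5.
(r4,c4): row 4 has {2,5}; column 4 has {1,2,3,5}; the diagonal has {1,2,3,5}, so it must be 4.
(r4,c5): row 4 has {2,4,5}; column 5 has {1,2,4,5}, so it must be 3.
(r5,c3): row 5 has {1,2,3,4}; column 3 has {3}, so it must be 5.
(r1,c3): row 1 has {1,3,4,5}; column 3 has {3,5}, so it must be 2.
(r2,c3): row 2 has {1,2,3,5}; column 3 has {2,3,5}, so it must be 4.
(r4,c3): row 4 has {2,3,4,5}; column 3 has {2,3,4,5}, so it must be 1.

1 3 2 5 4 / 3 5 4 2 1 / 2 4 3 1 5 / 5 2 1 4 3 / 4 1 5 3 2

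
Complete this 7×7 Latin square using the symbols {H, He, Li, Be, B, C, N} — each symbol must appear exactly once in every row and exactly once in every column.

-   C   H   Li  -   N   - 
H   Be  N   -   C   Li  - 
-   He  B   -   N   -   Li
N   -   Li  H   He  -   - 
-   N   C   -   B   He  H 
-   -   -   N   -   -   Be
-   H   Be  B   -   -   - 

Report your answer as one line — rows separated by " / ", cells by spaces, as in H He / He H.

B C H Li Be N He / H Be N He C Li B / Be He B C N H Li / N B Li H He Be C / Li N C Be B He H / C Li He N H B Be / He H Be B Li C N

(r1,c5) = Be
(r2,c4) = He
(r2,c7) = B
(r4,c2) = B
(r4,c7) = C
(r5,c4) = Be
(r6,c2) = Li
(r6,c3) = He
(r6,c5) = H
(r7,c5) = Li
(r7,c6) = C
(r1,c7) = He
(r3,c4) = C
(r4,c6) = Be
(r5,c1) = Li
(r6,c6) = B
(r7,c1) = He
(r7,c7) = N
(r1,c1) = B
(r3,c1) = Be
(r3,c6) = H
(r6,c1) = C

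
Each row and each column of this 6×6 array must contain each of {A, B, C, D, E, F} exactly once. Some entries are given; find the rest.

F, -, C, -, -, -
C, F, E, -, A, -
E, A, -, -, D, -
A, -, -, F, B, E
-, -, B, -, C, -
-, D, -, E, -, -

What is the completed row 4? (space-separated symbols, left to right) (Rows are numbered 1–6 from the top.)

A C D F B E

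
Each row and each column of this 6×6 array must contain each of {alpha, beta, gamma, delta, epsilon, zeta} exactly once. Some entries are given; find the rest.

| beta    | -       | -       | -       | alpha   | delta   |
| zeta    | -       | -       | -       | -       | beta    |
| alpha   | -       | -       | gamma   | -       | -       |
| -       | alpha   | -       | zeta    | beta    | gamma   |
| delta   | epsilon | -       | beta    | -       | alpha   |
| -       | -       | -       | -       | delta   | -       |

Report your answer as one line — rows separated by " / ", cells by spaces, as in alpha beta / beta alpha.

(r1,c4) = epsilon
(r4,c1) = epsilon
(r4,c3) = delta
(r6,c1) = gamma
(r6,c4) = alpha
(r2,c4) = delta
(r2,c2) = gamma
(r2,c5) = epsilon
(r3,c5) = zeta
(r3,c6) = epsilon
(r5,c5) = gamma
(r6,c6) = zeta
(r1,c2) = zeta
(r1,c3) = gamma
(r2,c3) = alpha
(r3,c3) = beta
(r5,c3) = zeta
(r6,c2) = beta
(r6,c3) = epsilon
(r3,c2) = delta

beta zeta gamma epsilon alpha delta / zeta gamma alpha delta epsilon beta / alpha delta beta gamma zeta epsilon / epsilon alpha delta zeta beta gamma / delta epsilon zeta beta gamma alpha / gamma beta epsilon alpha delta zeta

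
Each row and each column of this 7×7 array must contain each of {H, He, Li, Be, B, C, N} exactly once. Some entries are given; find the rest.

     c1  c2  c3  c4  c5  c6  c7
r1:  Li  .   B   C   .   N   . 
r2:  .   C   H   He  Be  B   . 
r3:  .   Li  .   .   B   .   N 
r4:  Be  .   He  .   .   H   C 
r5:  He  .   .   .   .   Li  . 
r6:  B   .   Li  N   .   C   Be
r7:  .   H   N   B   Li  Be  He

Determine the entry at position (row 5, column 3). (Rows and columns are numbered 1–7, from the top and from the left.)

Cell (r1,c7): row 1 has {Li,B,C,N}; column 7 has {He,Be,C,N} → H.
Cell (r2,c1): row 2 has {H,He,Be,B,C}; column 1 has {He,Li,Be,B} → N.
Cell (r2,c7): row 2 has {H,He,Be,B,C,N}; column 7 has {H,He,Be,C,N} → Li.
Cell (r3,c6): row 3 has {Li,B,N}; column 6 has {H,Li,Be,B,C,N} → He.
Cell (r4,c4): row 4 has {H,He,Be,C}; column 4 has {He,B,C,N} → Li.
Cell (r4,c5): row 4 has {H,He,Li,Be,C}; column 5 has {Li,Be,B} → N.
Cell (r5,c7): row 5 has {He,Li}; column 7 has {H,He,Li,Be,C,N} → B.
Cell (r6,c2): row 6 has {Li,Be,B,C,N}; column 2 has {H,Li,C} → He.
Cell (r6,c5): row 6 has {He,Li,Be,B,C,N}; column 5 has {Li,Be,B,N} → H.
Cell (r7,c1): row 7 has {H,He,Li,Be,B,N}; column 1 has {He,Li,Be,B,N} → C.
Cell (r1,c2): row 1 has {H,Li,B,C,N}; column 2 has {H,He,Li,C} → Be.
Cell (r1,c5): row 1 has {H,Li,Be,B,C,N}; column 5 has {H,Li,Be,B,N} → He.
Cell (r3,c1): row 3 has {He,Li,B,N}; column 1 has {He,Li,Be,B,C,N} → H.
Cell (r3,c4): row 3 has {H,He,Li,B,N}; column 4 has {He,Li,B,C,N} → Be.
Cell (r4,c2): row 4 has {H,He,Li,Be,C,N}; column 2 has {H,He,Li,Be,C} → B.
Cell (r5,c2): row 5 has {He,Li,B}; column 2 has {H,He,Li,Be,B,C} → N.
Cell (r5,c4): row 5 has {He,Li,B,N}; column 4 has {He,Li,Be,B,C,N} → H.
Cell (r5,c5): row 5 has {H,He,Li,B,N}; column 5 has {H,He,Li,Be,B,N} → C.
Cell (r3,c3): row 3 has {H,He,Li,Be,B,N}; column 3 has {H,He,Li,B,N} → C.
Cell (r5,c3): row 5 has {H,He,Li,B,C,N}; column 3 has {H,He,Li,B,C,N} → Be.

Be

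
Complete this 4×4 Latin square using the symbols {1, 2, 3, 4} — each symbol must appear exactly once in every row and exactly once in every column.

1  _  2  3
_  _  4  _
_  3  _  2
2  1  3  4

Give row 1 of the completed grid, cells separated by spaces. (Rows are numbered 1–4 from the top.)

(r1,c2) = 4

1 4 2 3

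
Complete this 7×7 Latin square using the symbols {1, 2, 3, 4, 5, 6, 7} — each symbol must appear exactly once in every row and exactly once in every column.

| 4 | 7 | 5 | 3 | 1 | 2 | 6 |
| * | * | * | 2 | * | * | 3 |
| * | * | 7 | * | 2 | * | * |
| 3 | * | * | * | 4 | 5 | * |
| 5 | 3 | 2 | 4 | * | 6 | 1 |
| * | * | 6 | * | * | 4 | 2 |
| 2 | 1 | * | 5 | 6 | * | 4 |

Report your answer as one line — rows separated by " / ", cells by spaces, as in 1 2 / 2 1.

4 7 5 3 1 2 6 / 7 6 4 2 5 1 3 / 6 4 7 1 2 3 5 / 3 2 1 6 4 5 7 / 5 3 2 4 7 6 1 / 1 5 6 7 3 4 2 / 2 1 3 5 6 7 4

(r3,c7) = 5
(r4,c3) = 1
(r4,c7) = 7
(r5,c5) = 7
(r6,c2) = 5
(r6,c5) = 3
(r7,c3) = 3
(r7,c6) = 7
(r2,c3) = 4
(r2,c5) = 5
(r2,c6) = 1
(r3,c6) = 3
(r4,c4) = 6
(r2,c2) = 6
(r3,c2) = 4
(r3,c4) = 1
(r4,c2) = 2
(r6,c4) = 7
(r2,c1) = 7
(r3,c1) = 6
(r6,c1) = 1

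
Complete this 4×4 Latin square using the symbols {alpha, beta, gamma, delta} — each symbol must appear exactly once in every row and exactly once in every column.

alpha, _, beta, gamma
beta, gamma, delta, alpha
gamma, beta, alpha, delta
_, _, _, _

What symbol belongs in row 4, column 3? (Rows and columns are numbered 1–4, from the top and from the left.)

row 1 has {alpha,beta,gamma}; column 2 has {beta,gamma} — only delta is left for (r1,c2).
row 4 is empty so far; column 1 has {alpha,beta,gamma} — only delta is left for (r4,c1).
row 4 has {delta}; column 2 has {beta,gamma,delta} — only alpha is left for (r4,c2).
row 4 has {alpha,delta}; column 3 has {alpha,beta,delta} — only gamma is left for (r4,c3).

gamma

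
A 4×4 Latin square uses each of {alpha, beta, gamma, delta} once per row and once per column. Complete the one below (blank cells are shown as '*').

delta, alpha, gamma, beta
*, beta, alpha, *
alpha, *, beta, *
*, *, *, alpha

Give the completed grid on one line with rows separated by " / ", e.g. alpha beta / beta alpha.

delta alpha gamma beta / gamma beta alpha delta / alpha delta beta gamma / beta gamma delta alpha

row 2 has {alpha,beta}; column 1 has {alpha,delta} — only gamma is left for (r2,c1).
row 2 has {alpha,beta,gamma}; column 4 has {alpha,beta} — only delta is left for (r2,c4).
row 3 has {alpha,beta}; column 4 has {alpha,beta,delta} — only gamma is left for (r3,c4).
row 4 has {alpha}; column 1 has {alpha,gamma,delta} — only beta is left for (r4,c1).
row 4 has {alpha,beta}; column 3 has {alpha,beta,gamma} — only delta is left for (r4,c3).
row 3 has {alpha,beta,gamma}; column 2 has {alpha,beta} — only delta is left for (r3,c2).
row 4 has {alpha,beta,delta}; column 2 has {alpha,beta,delta} — only gamma is left for (r4,c2).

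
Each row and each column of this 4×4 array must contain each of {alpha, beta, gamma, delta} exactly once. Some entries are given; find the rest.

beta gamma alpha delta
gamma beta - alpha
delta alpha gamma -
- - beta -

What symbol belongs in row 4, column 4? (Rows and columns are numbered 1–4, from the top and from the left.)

gamma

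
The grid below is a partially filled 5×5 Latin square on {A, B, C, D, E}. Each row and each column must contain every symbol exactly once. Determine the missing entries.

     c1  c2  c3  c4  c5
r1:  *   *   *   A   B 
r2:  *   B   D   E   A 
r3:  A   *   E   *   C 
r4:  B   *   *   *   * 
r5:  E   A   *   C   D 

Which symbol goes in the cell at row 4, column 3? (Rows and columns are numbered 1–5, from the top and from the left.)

A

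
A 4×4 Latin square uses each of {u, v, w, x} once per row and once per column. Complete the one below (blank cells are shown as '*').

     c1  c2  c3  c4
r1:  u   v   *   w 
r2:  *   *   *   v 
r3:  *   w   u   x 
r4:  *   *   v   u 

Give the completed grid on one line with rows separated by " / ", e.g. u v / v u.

(r1,c3) = x
(r2,c3) = w
(r3,c1) = v
(r4,c2) = x
(r2,c1) = x
(r2,c2) = u
(r4,c1) = w

u v x w / x u w v / v w u x / w x v u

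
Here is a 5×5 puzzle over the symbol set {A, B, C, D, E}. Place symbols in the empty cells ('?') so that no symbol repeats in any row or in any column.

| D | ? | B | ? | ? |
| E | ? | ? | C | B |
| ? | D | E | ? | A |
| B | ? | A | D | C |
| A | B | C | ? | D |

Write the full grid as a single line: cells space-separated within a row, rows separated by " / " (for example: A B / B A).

D C B A E / E A D C B / C D E B A / B E A D C / A B C E D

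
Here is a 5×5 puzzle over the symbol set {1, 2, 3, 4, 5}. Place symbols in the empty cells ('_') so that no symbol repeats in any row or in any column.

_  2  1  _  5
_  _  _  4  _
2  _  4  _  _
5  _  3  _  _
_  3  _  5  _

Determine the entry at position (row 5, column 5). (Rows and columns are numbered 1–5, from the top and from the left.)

Cell (r1,c4): row 1 has {1,2,5}; column 4 has {4,5} → 3.
Cell (r3,c4): row 3 has {2,4}; column 4 has {3,4,5} → 1.
Cell (r3,c5): row 3 has {1,2,4}; column 5 has {5} → 3.
Cell (r4,c4): row 4 has {3,5}; column 4 has {1,3,4,5} → 2.
Cell (r5,c3): row 5 has {3,5}; column 3 has {1,3,4} → 2.
Cell (r1,c1): row 1 has {1,2,3,5}; column 1 has {2,5} → 4.
Cell (r2,c3): row 2 has {4}; column 3 has {1,2,3,4} → 5.
Cell (r3,c2): row 3 has {1,2,3,4}; column 2 has {2,3} → 5.
Cell (r5,c1): row 5 has {2,3,5}; column 1 has {2,4,5} → 1.
Cell (r5,c5): row 5 has {1,2,3,5}; column 5 has {3,5} → 4.

4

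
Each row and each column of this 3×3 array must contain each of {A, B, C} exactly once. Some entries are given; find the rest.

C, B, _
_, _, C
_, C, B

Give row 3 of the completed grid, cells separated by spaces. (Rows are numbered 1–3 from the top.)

A C B

At row 1, column 3: row 1 has {B,C}; column 3 has {B,C}; that leaves A.
At row 2, column 2: row 2 has {C}; column 2 has {B,C}; that leaves A.
At row 3, column 1: row 3 has {B,C}; column 1 has {C}; that leaves A.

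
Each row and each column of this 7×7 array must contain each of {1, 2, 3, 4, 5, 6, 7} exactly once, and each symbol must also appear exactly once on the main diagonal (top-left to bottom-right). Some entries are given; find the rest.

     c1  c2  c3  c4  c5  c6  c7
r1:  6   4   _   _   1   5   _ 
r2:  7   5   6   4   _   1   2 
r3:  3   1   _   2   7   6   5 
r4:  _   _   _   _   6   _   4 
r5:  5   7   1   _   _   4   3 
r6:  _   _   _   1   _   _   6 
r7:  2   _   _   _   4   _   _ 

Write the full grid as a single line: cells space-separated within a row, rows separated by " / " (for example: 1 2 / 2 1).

6 4 2 3 1 5 7 / 7 5 6 4 3 1 2 / 3 1 4 2 7 6 5 / 1 3 5 7 6 2 4 / 5 7 1 6 2 4 3 / 4 2 7 1 5 3 6 / 2 6 3 5 4 7 1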